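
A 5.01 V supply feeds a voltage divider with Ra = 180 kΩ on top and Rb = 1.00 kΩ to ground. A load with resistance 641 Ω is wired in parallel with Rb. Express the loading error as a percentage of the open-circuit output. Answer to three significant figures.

Unloaded V = 5.01 × 1000/181000 = 0.02768 V.
Loaded: Rb‖R_L = 390.6 Ω, giving V = 5.01 × 390.6/180400 = 0.01085 V.
Drop = (0.02768 − 0.01085) / 0.02768 = 60.8 %.

60.8 %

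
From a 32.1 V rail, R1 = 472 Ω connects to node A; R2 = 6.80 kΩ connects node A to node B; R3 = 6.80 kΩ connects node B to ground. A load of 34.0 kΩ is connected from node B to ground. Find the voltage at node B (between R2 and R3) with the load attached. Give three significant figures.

V ≈ 14.1 V

At node B, R3 is in parallel with the load: R3‖R_L = 5667 Ω.
Below node A the resistance is R2 + (R3‖R_L) = 12470 Ω, so V_A = 32.1 × 12470/12940 = 30.93 V.
Then V_B = V_A × (R3‖R_L)/(R2 + R3‖R_L) = 30.93 × 5667/12470 = 14.1 V.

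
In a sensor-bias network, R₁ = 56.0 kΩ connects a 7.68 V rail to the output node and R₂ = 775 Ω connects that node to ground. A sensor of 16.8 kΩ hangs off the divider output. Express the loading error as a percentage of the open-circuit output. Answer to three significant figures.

4.35 %

The divider's output (Thévenin) resistance is R₁‖R₂ = 764.4 Ω.
Fractional drop under load = R_th/(R_th + R_L) = 764.4 / (764.4 + 16800) = 0.04352.
So the output falls by 4.35 %.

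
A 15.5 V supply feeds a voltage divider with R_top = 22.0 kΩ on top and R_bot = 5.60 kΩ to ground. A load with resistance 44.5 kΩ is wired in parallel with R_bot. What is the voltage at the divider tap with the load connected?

V_out ≈ 2.86 V

The load sits in parallel with R_bot: R_bot‖R_L = (5.60 × 44.5) / (5.60 + 44.5) = 4.974 kΩ.
V_out = 15.5 × 4.974 / (22.0 + 4.974) = 15.5 × 4.974/26.97 = 2.86 V.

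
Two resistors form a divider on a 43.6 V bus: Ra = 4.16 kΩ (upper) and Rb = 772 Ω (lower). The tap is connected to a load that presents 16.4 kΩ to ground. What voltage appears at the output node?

V_out ≈ 6.56 V

The load sits in parallel with Rb: Rb‖R_L = (772 × 16400) / (772 + 16400) = 737.3 Ω.
V_out = 43.6 × 737.3 / (4160 + 737.3) = 43.6 × 737.3/4897 = 6.56 V.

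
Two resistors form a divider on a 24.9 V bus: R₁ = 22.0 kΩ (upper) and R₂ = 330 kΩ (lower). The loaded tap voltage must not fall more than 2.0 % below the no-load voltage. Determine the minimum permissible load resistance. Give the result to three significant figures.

R_L(min) ≈ 1.01 MΩ

Output resistance R_th = R₁‖R₂ = (22.0 × 330)/352.0 = 20.62 kΩ.
The fractional drop is R_th/(R_th + R_L); requiring this ≤ 0.0200 gives R_L ≥ R_th(1/0.0200 − 1) = 20.62 × 49.00 = 1.01 MΩ.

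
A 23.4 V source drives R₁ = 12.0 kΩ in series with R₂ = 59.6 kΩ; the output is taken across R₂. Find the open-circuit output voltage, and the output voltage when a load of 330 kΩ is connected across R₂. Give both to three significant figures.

Open-circuit: V = 23.4 × 59.6/(12.0 + 59.6) = 19.5 V.
With the load, R₂ becomes R₂‖R_L = 50.48 kΩ, so V = 23.4 × 50.48/62.48 = 18.9 V.

Unloaded: 19.5 V; loaded: 18.9 V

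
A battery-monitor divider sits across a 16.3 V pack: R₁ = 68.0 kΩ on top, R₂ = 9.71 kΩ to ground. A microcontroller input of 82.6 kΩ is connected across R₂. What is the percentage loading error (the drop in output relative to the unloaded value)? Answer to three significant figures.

9.33 %

Unloaded V = 16.3 × 9.71/77.71 = 2.0367 V.
Loaded: R₂‖R_L = 8.689 kΩ, giving V = 16.3 × 8.689/76.69 = 1.8467 V.
Drop = (2.0367 − 1.8467) / 2.0367 = 9.33 %.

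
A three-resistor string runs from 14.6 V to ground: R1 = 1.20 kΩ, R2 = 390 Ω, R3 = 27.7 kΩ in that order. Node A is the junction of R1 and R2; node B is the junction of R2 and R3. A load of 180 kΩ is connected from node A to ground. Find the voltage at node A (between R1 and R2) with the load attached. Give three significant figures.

Below node A the series string R2+R3 = 28090 Ω sits in parallel with the 180000 Ω load: 24300 Ω.
V_A = 14.6 × 24300/(1200 + 24300) = 13.9 V.

V ≈ 13.9 V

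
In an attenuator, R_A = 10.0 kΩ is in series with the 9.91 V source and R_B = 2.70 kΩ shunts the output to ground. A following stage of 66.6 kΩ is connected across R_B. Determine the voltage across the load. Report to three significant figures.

V_out ≈ 2.04 V

The load sits in parallel with R_B: R_B‖R_L = (2.70 × 66.6) / (2.70 + 66.6) = 2.595 kΩ.
V_out = 9.91 × 2.595 / (10.0 + 2.595) = 9.91 × 2.595/12.59 = 2.04 V.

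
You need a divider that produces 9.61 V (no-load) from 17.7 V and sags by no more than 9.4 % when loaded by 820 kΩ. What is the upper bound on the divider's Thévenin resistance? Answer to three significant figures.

R_th ≤ 85.1 kΩ

Loading drop = R_th/(R_th + R_L) ≤ 0.0940, so R_th ≤ R_L · ε/(1−ε) = 820 kΩ × 0.0940/0.9060 = 85.1 kΩ.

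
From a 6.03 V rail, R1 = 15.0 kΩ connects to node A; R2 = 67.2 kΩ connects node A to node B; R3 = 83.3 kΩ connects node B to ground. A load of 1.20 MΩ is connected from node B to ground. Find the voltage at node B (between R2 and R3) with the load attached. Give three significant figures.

V ≈ 2.93 V

At node B, R3 is in parallel with the load: R3‖R_L = 77.89 kΩ.
Below node A the resistance is R2 + (R3‖R_L) = 145.1 kΩ, so V_A = 6.03 × 145.1/160.1 = 5.465 V.
Then V_B = V_A × (R3‖R_L)/(R2 + R3‖R_L) = 5.465 × 77.89/145.1 = 2.93 V.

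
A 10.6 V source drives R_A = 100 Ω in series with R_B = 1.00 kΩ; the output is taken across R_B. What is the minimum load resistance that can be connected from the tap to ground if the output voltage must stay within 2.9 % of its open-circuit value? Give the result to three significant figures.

R_L(min) ≈ 3.04 kΩ

Output resistance R_th = R_A‖R_B = (100 × 1000)/1100 = 90.91 Ω.
The fractional drop is R_th/(R_th + R_L); requiring this ≤ 0.0290 gives R_L ≥ R_th(1/0.0290 − 1) = 90.91 × 33.48 = 3.04 kΩ.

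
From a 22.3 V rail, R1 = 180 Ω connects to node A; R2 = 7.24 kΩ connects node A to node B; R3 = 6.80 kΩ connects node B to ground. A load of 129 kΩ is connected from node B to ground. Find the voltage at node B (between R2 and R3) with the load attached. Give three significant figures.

At node B, R3 is in parallel with the load: R3‖R_L = 6459 Ω.
Below node A the resistance is R2 + (R3‖R_L) = 13700 Ω, so V_A = 22.3 × 13700/13880 = 22.01 V.
Then V_B = V_A × (R3‖R_L)/(R2 + R3‖R_L) = 22.01 × 6459/13700 = 10.4 V.

V ≈ 10.4 V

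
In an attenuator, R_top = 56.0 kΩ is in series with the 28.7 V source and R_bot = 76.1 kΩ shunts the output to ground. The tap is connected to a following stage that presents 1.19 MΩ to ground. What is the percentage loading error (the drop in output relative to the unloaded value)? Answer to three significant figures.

The divider's output (Thévenin) resistance is R_top‖R_bot = 32.26 kΩ.
Fractional drop under load = R_th/(R_th + R_L) = 32.26 / (32.26 + 1190) = 0.02639.
So the output falls by 2.64 %.

2.64 %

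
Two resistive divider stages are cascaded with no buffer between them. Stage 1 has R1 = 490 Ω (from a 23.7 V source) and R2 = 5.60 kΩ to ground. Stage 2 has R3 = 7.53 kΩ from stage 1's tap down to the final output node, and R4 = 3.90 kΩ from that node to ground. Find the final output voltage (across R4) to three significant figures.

Stage 2 presents R3+R4 = 11430 Ω as a load on stage 1's tap.
Stage 1's lower leg becomes R2‖(R3+R4) = 3759 Ω, so V_mid = 23.7 × 3759/4249 = 20.97 V.
Stage 2 is itself unloaded: V_out = V_mid × R4/(R3+R4) = 20.97 × 3900/11430 = 7.15 V.

V_out ≈ 7.15 V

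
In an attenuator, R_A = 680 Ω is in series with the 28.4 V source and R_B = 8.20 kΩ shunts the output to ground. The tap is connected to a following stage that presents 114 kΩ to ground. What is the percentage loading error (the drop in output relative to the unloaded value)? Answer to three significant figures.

0.548 %

The divider's output (Thévenin) resistance is R_A‖R_B = 627.9 Ω.
Fractional drop under load = R_th/(R_th + R_L) = 627.9 / (627.9 + 114000) = 0.005478.
So the output falls by 0.548 %.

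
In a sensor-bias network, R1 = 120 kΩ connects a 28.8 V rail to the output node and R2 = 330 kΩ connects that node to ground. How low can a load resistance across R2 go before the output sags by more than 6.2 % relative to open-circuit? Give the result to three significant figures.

Output resistance R_th = R1‖R2 = (120 × 330)/450.0 = 88.00 kΩ.
The fractional drop is R_th/(R_th + R_L); requiring this ≤ 0.0620 gives R_L ≥ R_th(1/0.0620 − 1) = 88.00 × 15.13 = 1.33 MΩ.

R_L(min) ≈ 1.33 MΩ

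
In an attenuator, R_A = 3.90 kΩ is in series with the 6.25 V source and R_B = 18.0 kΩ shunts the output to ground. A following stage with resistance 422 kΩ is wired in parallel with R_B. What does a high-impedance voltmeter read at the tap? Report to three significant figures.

V_out ≈ 5.10 V

The load sits in parallel with R_B: R_B‖R_L = (18.0 × 422) / (18.0 + 422) = 17.26 kΩ.
V_out = 6.25 × 17.26 / (3.90 + 17.26) = 6.25 × 17.26/21.16 = 5.10 V.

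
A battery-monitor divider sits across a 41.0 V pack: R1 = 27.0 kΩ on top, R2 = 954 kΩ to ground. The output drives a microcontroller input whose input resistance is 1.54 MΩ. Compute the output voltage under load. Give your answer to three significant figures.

The load sits in parallel with R2: R2‖R_L = (954 × 1540) / (954 + 1540) = 589.1 kΩ.
V_out = 41.0 × 589.1 / (27.0 + 589.1) = 41.0 × 589.1/616.1 = 39.2 V.
(Unloaded it would have been 39.9 V.)

V_out ≈ 39.2 V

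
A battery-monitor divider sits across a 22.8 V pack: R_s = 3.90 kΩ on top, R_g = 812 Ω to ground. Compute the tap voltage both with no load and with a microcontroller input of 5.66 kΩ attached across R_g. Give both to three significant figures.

Unloaded: 3.93 V; loaded: 3.51 V

Open-circuit: V = 22.8 × 812/(3900 + 812) = 3.93 V.
With the load, R_g becomes R_g‖R_L = 710.1 Ω, so V = 22.8 × 710.1/4610 = 3.51 V.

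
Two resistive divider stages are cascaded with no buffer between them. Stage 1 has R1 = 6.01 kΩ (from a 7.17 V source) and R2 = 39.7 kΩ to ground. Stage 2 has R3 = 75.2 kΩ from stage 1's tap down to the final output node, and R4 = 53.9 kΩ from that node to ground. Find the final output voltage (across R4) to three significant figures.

V_out ≈ 2.50 V

Stage 2 presents R3+R4 = 129.1 kΩ as a load on stage 1's tap.
Stage 1's lower leg becomes R2‖(R3+R4) = 30.36 kΩ, so V_mid = 7.17 × 30.36/36.37 = 5.985 V.
Stage 2 is itself unloaded: V_out = V_mid × R4/(R3+R4) = 5.985 × 53.9/129.1 = 2.50 V.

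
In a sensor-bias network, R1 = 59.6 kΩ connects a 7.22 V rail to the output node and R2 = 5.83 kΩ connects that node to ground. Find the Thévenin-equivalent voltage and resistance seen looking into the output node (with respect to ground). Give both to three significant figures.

V_th is the open-circuit tap voltage: 7.22 × 5.83/(59.6 + 5.83) = 0.643 V.
With the supply zeroed, R1 and R2 appear in parallel from the tap: R_th = R1‖R2 = (59.6 × 5.83)/65.43 = 5.31 kΩ.

V_th = 0.643 V, R_th = 5.31 kΩ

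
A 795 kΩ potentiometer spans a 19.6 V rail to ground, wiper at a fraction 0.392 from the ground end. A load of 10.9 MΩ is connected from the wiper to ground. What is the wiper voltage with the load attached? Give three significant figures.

The wiper splits the pot into (1−α)R = 483.4 kΩ above and αR = 311.6 kΩ below.
Lower section ‖ load = 303.0 kΩ.
V_wiper = 19.6 × 303.0/(483.4 + 303.0) = 7.55 V.

V ≈ 7.55 V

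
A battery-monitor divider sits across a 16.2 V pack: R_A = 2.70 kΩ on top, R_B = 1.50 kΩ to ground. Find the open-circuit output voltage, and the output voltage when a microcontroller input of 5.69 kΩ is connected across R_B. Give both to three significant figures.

Open-circuit: V = 16.2 × 1.50/(2.70 + 1.50) = 5.79 V.
With the load, R_B becomes R_B‖R_L = 1.187 kΩ, so V = 16.2 × 1.187/3.887 = 4.95 V.

Unloaded: 5.79 V; loaded: 4.95 V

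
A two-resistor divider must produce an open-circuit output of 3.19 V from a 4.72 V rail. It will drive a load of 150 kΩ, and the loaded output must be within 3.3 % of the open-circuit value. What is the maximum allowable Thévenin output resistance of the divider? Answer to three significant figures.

R_th ≤ 5.12 kΩ

Loading drop = R_th/(R_th + R_L) ≤ 0.0330, so R_th ≤ R_L · ε/(1−ε) = 150 kΩ × 0.0330/0.9670 = 5.12 kΩ.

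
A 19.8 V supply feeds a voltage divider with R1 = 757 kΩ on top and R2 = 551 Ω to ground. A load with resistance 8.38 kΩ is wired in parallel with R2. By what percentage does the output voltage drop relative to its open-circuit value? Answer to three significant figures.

The divider's output (Thévenin) resistance is R1‖R2 = 550.6 Ω.
Fractional drop under load = R_th/(R_th + R_L) = 550.6 / (550.6 + 8380) = 0.06165.
So the output falls by 6.17 %.

6.17 %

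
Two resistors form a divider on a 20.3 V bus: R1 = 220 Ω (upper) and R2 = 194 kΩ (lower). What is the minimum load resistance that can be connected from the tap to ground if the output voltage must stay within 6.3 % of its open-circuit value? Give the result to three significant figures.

Output resistance R_th = R1‖R2 = (220 × 194000)/194200 = 219.8 Ω.
The fractional drop is R_th/(R_th + R_L); requiring this ≤ 0.0630 gives R_L ≥ R_th(1/0.0630 − 1) = 219.8 × 14.87 = 3.27 kΩ.

R_L(min) ≈ 3.27 kΩ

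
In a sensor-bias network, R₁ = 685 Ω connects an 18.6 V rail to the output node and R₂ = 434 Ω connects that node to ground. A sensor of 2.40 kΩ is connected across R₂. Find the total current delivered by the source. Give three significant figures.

R₂‖R_L = 367.5 Ω, so the source sees R₁ + R₂‖R_L = 1053 Ω.
I = 18.6 V / 1053 Ω = 17.7 mA.

I ≈ 17.7 mA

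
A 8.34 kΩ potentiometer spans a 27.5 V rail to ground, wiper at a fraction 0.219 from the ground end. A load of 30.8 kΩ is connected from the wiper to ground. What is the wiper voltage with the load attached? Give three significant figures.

The wiper splits the pot into (1−α)R = 6.514 kΩ above and αR = 1.826 kΩ below.
Lower section ‖ load = 1.724 kΩ.
V_wiper = 27.5 × 1.724/(6.514 + 1.724) = 5.76 V.

V ≈ 5.76 V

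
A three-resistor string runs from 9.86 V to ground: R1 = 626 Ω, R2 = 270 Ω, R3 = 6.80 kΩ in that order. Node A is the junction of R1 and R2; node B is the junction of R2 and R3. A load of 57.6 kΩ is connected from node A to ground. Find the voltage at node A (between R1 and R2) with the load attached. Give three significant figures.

Below node A the series string R2+R3 = 7070 Ω sits in parallel with the 57600 Ω load: 6297 Ω.
V_A = 9.86 × 6297/(626 + 6297) = 8.97 V.

V ≈ 8.97 V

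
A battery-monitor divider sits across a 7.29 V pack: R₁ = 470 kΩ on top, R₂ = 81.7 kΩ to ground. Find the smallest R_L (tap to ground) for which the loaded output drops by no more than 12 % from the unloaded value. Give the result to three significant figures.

Output resistance R_th = R₁‖R₂ = (470 × 81.7)/551.7 = 69.60 kΩ.
The fractional drop is R_th/(R_th + R_L); requiring this ≤ 0.120 gives R_L ≥ R_th(1/0.120 − 1) = 69.60 × 7.333 = 510 kΩ.

R_L(min) ≈ 510 kΩ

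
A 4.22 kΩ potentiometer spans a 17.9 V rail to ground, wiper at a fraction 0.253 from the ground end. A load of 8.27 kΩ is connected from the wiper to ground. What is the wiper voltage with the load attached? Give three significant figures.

The wiper splits the pot into (1−α)R = 3.152 kΩ above and αR = 1.068 kΩ below.
Lower section ‖ load = 0.9456 kΩ.
V_wiper = 17.9 × 0.9456/(3.152 + 0.9456) = 4.13 V.

V ≈ 4.13 V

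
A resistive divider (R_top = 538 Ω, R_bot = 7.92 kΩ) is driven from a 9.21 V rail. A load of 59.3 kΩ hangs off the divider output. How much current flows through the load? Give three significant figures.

R_bot‖R_L = 6987 Ω; V_out = 9.21 × 6987/7525 = 8.552 V.
I_L = V_out / R_L = 8.552 / 59.3 kΩ = 0.144 mA.

I_L ≈ 0.144 mA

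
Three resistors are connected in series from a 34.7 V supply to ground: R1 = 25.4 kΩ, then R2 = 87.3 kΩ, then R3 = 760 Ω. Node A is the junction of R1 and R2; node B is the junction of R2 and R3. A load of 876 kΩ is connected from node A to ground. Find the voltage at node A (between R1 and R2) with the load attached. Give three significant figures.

V ≈ 26.3 V

Below node A the series string R2+R3 = 88060 Ω sits in parallel with the 876000 Ω load: 80020 Ω.
V_A = 34.7 × 80020/(25400 + 80020) = 26.3 V.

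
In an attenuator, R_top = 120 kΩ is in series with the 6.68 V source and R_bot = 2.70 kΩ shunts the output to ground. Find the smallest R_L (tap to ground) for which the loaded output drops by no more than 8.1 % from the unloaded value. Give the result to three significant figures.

R_L(min) ≈ 30.0 kΩ

Output resistance R_th = R_top‖R_bot = (120 × 2.70)/122.7 = 2.641 kΩ.
The fractional drop is R_th/(R_th + R_L); requiring this ≤ 0.0810 gives R_L ≥ R_th(1/0.0810 − 1) = 2.641 × 11.35 = 30.0 kΩ.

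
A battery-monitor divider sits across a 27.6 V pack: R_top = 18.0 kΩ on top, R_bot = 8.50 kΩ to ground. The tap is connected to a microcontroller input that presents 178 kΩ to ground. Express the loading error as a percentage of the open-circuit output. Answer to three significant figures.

3.14 %

The divider's output (Thévenin) resistance is R_top‖R_bot = 5.774 kΩ.
Fractional drop under load = R_th/(R_th + R_L) = 5.774 / (5.774 + 178) = 0.03142.
So the output falls by 3.14 %.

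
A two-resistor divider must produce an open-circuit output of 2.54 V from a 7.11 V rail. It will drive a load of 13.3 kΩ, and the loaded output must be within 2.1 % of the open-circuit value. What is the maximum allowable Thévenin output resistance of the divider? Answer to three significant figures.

R_th ≤ 285 Ω

Loading drop = R_th/(R_th + R_L) ≤ 0.0210, so R_th ≤ R_L · ε/(1−ε) = 13.3 kΩ × 0.0210/0.9790 = 285 Ω.
(Any R1, R2 with R2/(R1+R2) = 0.357 and R1‖R2 ≤ 285 Ω will meet the spec.)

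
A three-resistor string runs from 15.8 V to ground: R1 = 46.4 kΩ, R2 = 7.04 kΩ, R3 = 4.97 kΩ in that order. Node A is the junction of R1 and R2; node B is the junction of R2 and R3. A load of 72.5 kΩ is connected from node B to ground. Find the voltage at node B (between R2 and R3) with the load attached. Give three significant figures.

V ≈ 1.27 V

At node B, R3 is in parallel with the load: R3‖R_L = 4.651 kΩ.
Below node A the resistance is R2 + (R3‖R_L) = 11.69 kΩ, so V_A = 15.8 × 11.69/58.09 = 3.180 V.
Then V_B = V_A × (R3‖R_L)/(R2 + R3‖R_L) = 3.180 × 4.651/11.69 = 1.27 V.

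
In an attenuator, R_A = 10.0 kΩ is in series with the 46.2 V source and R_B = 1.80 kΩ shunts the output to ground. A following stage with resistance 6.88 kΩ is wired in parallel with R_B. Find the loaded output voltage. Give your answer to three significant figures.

The load sits in parallel with R_B: R_B‖R_L = (1.80 × 6.88) / (1.80 + 6.88) = 1.427 kΩ.
V_out = 46.2 × 1.427 / (10.0 + 1.427) = 46.2 × 1.427/11.43 = 5.77 V.
(Unloaded it would have been 7.05 V.)

V_out ≈ 5.77 V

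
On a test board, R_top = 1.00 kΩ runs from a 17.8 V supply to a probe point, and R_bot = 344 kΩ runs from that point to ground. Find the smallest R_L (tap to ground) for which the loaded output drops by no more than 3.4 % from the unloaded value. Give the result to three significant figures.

R_L(min) ≈ 28.3 kΩ

Output resistance R_th = R_top‖R_bot = (1000 × 344000)/345000 = 997.1 Ω.
The fractional drop is R_th/(R_th + R_L); requiring this ≤ 0.0340 gives R_L ≥ R_th(1/0.0340 − 1) = 997.1 × 28.41 = 28.3 kΩ.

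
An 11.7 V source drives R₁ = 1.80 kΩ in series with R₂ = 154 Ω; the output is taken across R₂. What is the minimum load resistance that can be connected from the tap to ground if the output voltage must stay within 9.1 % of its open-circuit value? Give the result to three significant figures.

Output resistance R_th = R₁‖R₂ = (1800 × 154)/1954 = 141.9 Ω.
The fractional drop is R_th/(R_th + R_L); requiring this ≤ 0.0910 gives R_L ≥ R_th(1/0.0910 − 1) = 141.9 × 9.989 = 1.42 kΩ.

R_L(min) ≈ 1.42 kΩ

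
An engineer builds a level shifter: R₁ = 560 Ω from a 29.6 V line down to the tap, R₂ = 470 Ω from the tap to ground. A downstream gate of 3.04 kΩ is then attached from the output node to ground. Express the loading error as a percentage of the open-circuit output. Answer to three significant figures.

The divider's output (Thévenin) resistance is R₁‖R₂ = 255.5 Ω.
Fractional drop under load = R_th/(R_th + R_L) = 255.5 / (255.5 + 3040) = 0.07754.
So the output falls by 7.75 %.

7.75 %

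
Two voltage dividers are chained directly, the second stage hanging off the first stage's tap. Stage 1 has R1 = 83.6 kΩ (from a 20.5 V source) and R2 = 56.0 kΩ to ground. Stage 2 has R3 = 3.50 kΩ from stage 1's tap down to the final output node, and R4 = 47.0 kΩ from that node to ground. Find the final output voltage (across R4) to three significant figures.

V_out ≈ 4.60 V

Stage 2 presents R3+R4 = 50.50 kΩ as a load on stage 1's tap.
Stage 1's lower leg becomes R2‖(R3+R4) = 26.55 kΩ, so V_mid = 20.5 × 26.55/110.2 = 4.942 V.
Stage 2 is itself unloaded: V_out = V_mid × R4/(R3+R4) = 4.942 × 47.0/50.50 = 4.60 V.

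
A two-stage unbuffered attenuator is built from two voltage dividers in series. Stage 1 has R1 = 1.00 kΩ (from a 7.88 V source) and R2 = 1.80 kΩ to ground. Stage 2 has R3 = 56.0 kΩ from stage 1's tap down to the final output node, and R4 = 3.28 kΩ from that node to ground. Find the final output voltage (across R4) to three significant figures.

V_out ≈ 0.277 V

Stage 2 presents R3+R4 = 59.28 kΩ as a load on stage 1's tap.
Stage 1's lower leg becomes R2‖(R3+R4) = 1.747 kΩ, so V_mid = 7.88 × 1.747/2.747 = 5.011 V.
Stage 2 is itself unloaded: V_out = V_mid × R4/(R3+R4) = 5.011 × 3.28/59.28 = 0.277 V.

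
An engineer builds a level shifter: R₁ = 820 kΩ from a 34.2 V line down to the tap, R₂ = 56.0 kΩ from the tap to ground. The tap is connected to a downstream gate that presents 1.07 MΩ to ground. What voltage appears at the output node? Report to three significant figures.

V_out ≈ 2.08 V

The load sits in parallel with R₂: R₂‖R_L = (56.0 × 1070) / (56.0 + 1070) = 53.21 kΩ.
V_out = 34.2 × 53.21 / (820 + 53.21) = 34.2 × 53.21/873.2 = 2.08 V.
(Unloaded it would have been 2.19 V.)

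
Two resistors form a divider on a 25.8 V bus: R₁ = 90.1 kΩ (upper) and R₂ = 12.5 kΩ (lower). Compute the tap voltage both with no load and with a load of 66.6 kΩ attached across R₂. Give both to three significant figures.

Open-circuit: V = 25.8 × 12.5/(90.1 + 12.5) = 3.14 V.
With the load, R₂ becomes R₂‖R_L = 10.52 kΩ, so V = 25.8 × 10.52/100.6 = 2.70 V.

Unloaded: 3.14 V; loaded: 2.70 V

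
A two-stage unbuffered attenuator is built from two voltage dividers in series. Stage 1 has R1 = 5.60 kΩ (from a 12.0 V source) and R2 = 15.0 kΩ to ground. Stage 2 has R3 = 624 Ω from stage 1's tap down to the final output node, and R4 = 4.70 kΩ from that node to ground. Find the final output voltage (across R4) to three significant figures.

Stage 2 presents R3+R4 = 5324 Ω as a load on stage 1's tap.
Stage 1's lower leg becomes R2‖(R3+R4) = 3929 Ω, so V_mid = 12.0 × 3929/9529 = 4.948 V.
Stage 2 is itself unloaded: V_out = V_mid × R4/(R3+R4) = 4.948 × 4700/5324 = 4.37 V.

V_out ≈ 4.37 V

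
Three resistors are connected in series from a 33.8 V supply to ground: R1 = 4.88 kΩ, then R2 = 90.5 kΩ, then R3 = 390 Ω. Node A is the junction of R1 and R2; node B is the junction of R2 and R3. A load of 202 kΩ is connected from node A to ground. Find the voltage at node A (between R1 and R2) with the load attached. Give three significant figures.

V ≈ 31.4 V

Below node A the series string R2+R3 = 90890 Ω sits in parallel with the 202000 Ω load: 62680 Ω.
V_A = 33.8 × 62680/(4880 + 62680) = 31.4 V.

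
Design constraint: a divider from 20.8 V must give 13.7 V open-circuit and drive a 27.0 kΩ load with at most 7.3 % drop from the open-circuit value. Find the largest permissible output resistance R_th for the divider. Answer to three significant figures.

Loading drop = R_th/(R_th + R_L) ≤ 0.0730, so R_th ≤ R_L · ε/(1−ε) = 27.0 kΩ × 0.0730/0.9270 = 2.13 kΩ.

R_th ≤ 2.13 kΩ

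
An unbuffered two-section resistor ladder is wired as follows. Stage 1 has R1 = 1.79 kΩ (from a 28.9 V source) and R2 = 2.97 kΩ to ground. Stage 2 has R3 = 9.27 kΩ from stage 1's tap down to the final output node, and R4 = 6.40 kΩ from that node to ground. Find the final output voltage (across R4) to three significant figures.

Stage 2 presents R3+R4 = 15.67 kΩ as a load on stage 1's tap.
Stage 1's lower leg becomes R2‖(R3+R4) = 2.497 kΩ, so V_mid = 28.9 × 2.497/4.287 = 16.83 V.
Stage 2 is itself unloaded: V_out = V_mid × R4/(R3+R4) = 16.83 × 6.40/15.67 = 6.87 V.

V_out ≈ 6.87 V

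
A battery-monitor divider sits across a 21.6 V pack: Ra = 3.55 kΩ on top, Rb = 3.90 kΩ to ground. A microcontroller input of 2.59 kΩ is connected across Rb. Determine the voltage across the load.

The load sits in parallel with Rb: Rb‖R_L = (3.90 × 2.59) / (3.90 + 2.59) = 1.556 kΩ.
V_out = 21.6 × 1.556 / (3.55 + 1.556) = 21.6 × 1.556/5.106 = 6.58 V.
(Unloaded it would have been 11.3 V.)

V_out ≈ 6.58 V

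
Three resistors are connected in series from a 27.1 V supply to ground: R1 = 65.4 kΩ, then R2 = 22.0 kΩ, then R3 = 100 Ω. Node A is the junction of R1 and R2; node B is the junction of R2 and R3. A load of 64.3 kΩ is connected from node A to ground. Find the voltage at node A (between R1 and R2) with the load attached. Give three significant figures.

V ≈ 5.45 V

Below node A the series string R2+R3 = 22100 Ω sits in parallel with the 64300 Ω load: 16450 Ω.
V_A = 27.1 × 16450/(65400 + 16450) = 5.45 V.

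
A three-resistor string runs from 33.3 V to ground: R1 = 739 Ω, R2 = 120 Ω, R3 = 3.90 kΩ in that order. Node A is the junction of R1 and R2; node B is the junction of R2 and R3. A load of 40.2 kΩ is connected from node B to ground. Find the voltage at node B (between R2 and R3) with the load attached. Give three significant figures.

At node B, R3 is in parallel with the load: R3‖R_L = 3555 Ω.
Below node A the resistance is R2 + (R3‖R_L) = 3675 Ω, so V_A = 33.3 × 3675/4414 = 27.72 V.
Then V_B = V_A × (R3‖R_L)/(R2 + R3‖R_L) = 27.72 × 3555/3675 = 26.8 V.

V ≈ 26.8 V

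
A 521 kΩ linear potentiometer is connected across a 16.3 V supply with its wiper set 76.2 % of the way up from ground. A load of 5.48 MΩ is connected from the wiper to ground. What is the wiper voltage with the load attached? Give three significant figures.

The wiper splits the pot into (1−α)R = 124.0 kΩ above and αR = 397.0 kΩ below.
Lower section ‖ load = 370.2 kΩ.
V_wiper = 16.3 × 370.2/(124.0 + 370.2) = 12.2 V.

V ≈ 12.2 V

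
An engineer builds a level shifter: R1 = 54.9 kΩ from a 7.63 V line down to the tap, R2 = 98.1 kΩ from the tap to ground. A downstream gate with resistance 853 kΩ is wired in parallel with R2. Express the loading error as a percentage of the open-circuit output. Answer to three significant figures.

The divider's output (Thévenin) resistance is R1‖R2 = 35.20 kΩ.
Fractional drop under load = R_th/(R_th + R_L) = 35.20 / (35.20 + 853) = 0.03963.
So the output falls by 3.96 %.

3.96 %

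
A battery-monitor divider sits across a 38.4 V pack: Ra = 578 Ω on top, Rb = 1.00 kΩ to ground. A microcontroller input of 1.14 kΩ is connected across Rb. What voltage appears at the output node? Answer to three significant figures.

The load sits in parallel with Rb: Rb‖R_L = (1000 × 1140) / (1000 + 1140) = 532.7 Ω.
V_out = 38.4 × 532.7 / (578 + 532.7) = 38.4 × 532.7/1111 = 18.4 V.
(Unloaded it would have been 24.3 V.)

V_out ≈ 18.4 V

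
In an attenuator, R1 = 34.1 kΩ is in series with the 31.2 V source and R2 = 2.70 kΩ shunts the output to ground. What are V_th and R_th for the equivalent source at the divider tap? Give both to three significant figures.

V_th = 2.29 V, R_th = 2.50 kΩ

V_th is the open-circuit tap voltage: 31.2 × 2.70/(34.1 + 2.70) = 2.29 V.
With the supply zeroed, R1 and R2 appear in parallel from the tap: R_th = R1‖R2 = (34.1 × 2.70)/36.80 = 2.50 kΩ.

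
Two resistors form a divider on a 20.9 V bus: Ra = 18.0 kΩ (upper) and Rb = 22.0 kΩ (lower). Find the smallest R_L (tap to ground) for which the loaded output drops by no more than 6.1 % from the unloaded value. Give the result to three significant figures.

R_L(min) ≈ 152 kΩ

Output resistance R_th = Ra‖Rb = (18.0 × 22.0)/40.00 = 9.900 kΩ.
The fractional drop is R_th/(R_th + R_L); requiring this ≤ 0.0610 gives R_L ≥ R_th(1/0.0610 − 1) = 9.900 × 15.39 = 152 kΩ.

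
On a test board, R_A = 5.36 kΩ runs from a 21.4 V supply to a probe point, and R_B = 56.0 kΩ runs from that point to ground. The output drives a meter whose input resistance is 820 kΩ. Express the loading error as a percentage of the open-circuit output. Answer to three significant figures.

The divider's output (Thévenin) resistance is R_A‖R_B = 4.892 kΩ.
Fractional drop under load = R_th/(R_th + R_L) = 4.892 / (4.892 + 820) = 0.005930.
So the output falls by 0.593 %.

0.593 %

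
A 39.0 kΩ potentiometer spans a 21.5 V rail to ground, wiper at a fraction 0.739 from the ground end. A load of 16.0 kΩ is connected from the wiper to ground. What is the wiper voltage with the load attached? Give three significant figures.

The wiper splits the pot into (1−α)R = 10.18 kΩ above and αR = 28.82 kΩ below.
Lower section ‖ load = 10.29 kΩ.
V_wiper = 21.5 × 10.29/(10.18 + 10.29) = 10.8 V.

V ≈ 10.8 V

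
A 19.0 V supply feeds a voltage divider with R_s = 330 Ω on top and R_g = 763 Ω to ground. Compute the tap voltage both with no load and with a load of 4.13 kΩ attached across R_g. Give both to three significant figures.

Unloaded: 13.3 V; loaded: 12.6 V

Open-circuit: V = 19.0 × 763/(330 + 763) = 13.3 V.
With the load, R_g becomes R_g‖R_L = 644.0 Ω, so V = 19.0 × 644.0/974.0 = 12.6 V.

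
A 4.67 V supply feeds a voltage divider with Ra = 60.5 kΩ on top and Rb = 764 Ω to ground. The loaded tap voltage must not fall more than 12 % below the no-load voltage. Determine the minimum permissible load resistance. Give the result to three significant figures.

R_L(min) ≈ 5.53 kΩ

Output resistance R_th = Ra‖Rb = (60500 × 764)/61260 = 754.5 Ω.
The fractional drop is R_th/(R_th + R_L); requiring this ≤ 0.120 gives R_L ≥ R_th(1/0.120 − 1) = 754.5 × 7.333 = 5.53 kΩ.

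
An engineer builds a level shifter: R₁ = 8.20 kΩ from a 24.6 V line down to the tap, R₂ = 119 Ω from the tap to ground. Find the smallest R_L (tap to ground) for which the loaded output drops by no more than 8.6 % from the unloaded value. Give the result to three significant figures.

R_L(min) ≈ 1.25 kΩ

Output resistance R_th = R₁‖R₂ = (8200 × 119)/8319 = 117.3 Ω.
The fractional drop is R_th/(R_th + R_L); requiring this ≤ 0.0860 gives R_L ≥ R_th(1/0.0860 − 1) = 117.3 × 10.63 = 1.25 kΩ.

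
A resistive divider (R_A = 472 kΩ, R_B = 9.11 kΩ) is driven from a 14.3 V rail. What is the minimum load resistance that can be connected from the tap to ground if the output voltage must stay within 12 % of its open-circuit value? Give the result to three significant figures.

R_L(min) ≈ 65.5 kΩ

Output resistance R_th = R_A‖R_B = (472 × 9.11)/481.1 = 8.937 kΩ.
The fractional drop is R_th/(R_th + R_L); requiring this ≤ 0.120 gives R_L ≥ R_th(1/0.120 − 1) = 8.937 × 7.333 = 65.5 kΩ.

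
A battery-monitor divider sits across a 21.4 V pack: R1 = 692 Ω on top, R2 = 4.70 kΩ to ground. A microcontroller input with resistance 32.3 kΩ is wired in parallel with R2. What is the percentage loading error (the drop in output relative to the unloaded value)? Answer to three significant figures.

1.83 %

The divider's output (Thévenin) resistance is R1‖R2 = 603.2 Ω.
Fractional drop under load = R_th/(R_th + R_L) = 603.2 / (603.2 + 32300) = 0.01833.
So the output falls by 1.83 %.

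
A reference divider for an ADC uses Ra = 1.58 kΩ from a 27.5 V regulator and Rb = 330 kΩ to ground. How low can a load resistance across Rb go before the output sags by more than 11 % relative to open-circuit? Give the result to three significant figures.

R_L(min) ≈ 12.7 kΩ

Output resistance R_th = Ra‖Rb = (1.58 × 330)/331.6 = 1.572 kΩ.
The fractional drop is R_th/(R_th + R_L); requiring this ≤ 0.110 gives R_L ≥ R_th(1/0.110 − 1) = 1.572 × 8.091 = 12.7 kΩ.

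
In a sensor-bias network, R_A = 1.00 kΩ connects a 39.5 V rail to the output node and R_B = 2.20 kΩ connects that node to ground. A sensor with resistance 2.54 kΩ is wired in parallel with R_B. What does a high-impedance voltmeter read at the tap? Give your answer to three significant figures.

V_out ≈ 21.4 V

The load sits in parallel with R_B: R_B‖R_L = (2.20 × 2.54) / (2.20 + 2.54) = 1.179 kΩ.
V_out = 39.5 × 1.179 / (1.00 + 1.179) = 39.5 × 1.179/2.179 = 21.4 V.
(Unloaded it would have been 27.2 V.)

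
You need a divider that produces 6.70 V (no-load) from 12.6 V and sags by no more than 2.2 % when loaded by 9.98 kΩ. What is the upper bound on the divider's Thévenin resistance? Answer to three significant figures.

R_th ≤ 224 Ω

Loading drop = R_th/(R_th + R_L) ≤ 0.0220, so R_th ≤ R_L · ε/(1−ε) = 9.98 kΩ × 0.0220/0.9780 = 224 Ω.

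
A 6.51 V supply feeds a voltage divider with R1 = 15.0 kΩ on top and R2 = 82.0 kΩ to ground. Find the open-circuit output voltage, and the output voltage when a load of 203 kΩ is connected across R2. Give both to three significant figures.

Open-circuit: V = 6.51 × 82.0/(15.0 + 82.0) = 5.50 V.
With the load, R2 becomes R2‖R_L = 58.41 kΩ, so V = 6.51 × 58.41/73.41 = 5.18 V.

Unloaded: 5.50 V; loaded: 5.18 V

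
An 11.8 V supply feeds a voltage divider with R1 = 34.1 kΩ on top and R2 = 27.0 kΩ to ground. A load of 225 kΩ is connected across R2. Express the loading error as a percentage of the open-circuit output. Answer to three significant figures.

The divider's output (Thévenin) resistance is R1‖R2 = 15.07 kΩ.
Fractional drop under load = R_th/(R_th + R_L) = 15.07 / (15.07 + 225) = 0.06277.
So the output falls by 6.28 %.

6.28 %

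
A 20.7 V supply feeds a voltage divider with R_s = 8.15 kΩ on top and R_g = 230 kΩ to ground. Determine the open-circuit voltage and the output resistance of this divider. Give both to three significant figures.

V_th is the open-circuit tap voltage: 20.7 × 230/(8.15 + 230) = 20.0 V.
With the supply zeroed, R_s and R_g appear in parallel from the tap: R_th = R_s‖R_g = (8.15 × 230)/238.2 = 7.87 kΩ.

V_th = 20.0 V, R_th = 7.87 kΩ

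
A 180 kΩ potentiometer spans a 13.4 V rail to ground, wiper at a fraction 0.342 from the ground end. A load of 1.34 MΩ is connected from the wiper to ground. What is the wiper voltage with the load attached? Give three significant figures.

The wiper splits the pot into (1−α)R = 118.4 kΩ above and αR = 61.56 kΩ below.
Lower section ‖ load = 58.86 kΩ.
V_wiper = 13.4 × 58.86/(118.4 + 58.86) = 4.45 V.

V ≈ 4.45 V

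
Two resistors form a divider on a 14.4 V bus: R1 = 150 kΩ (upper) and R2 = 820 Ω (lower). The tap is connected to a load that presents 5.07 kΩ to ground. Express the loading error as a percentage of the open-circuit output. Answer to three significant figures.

The divider's output (Thévenin) resistance is R1‖R2 = 815.5 Ω.
Fractional drop under load = R_th/(R_th + R_L) = 815.5 / (815.5 + 5070) = 0.1386.
So the output falls by 13.9 %.

13.9 %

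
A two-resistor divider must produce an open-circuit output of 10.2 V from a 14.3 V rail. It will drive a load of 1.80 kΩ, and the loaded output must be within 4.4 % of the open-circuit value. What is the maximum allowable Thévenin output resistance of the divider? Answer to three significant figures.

Loading drop = R_th/(R_th + R_L) ≤ 0.0440, so R_th ≤ R_L · ε/(1−ε) = 1.80 kΩ × 0.0440/0.9560 = 82.8 Ω.
(Any R1, R2 with R2/(R1+R2) = 0.713 and R1‖R2 ≤ 82.8 Ω will meet the spec.)

R_th ≤ 82.8 Ω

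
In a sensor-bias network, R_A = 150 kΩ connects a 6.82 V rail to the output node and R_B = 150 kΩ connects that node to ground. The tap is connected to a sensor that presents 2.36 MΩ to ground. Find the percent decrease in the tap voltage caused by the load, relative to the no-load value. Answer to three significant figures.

3.08 %

The divider's output (Thévenin) resistance is R_A‖R_B = 75.00 kΩ.
Fractional drop under load = R_th/(R_th + R_L) = 75.00 / (75.00 + 2360) = 0.03080.
So the output falls by 3.08 %.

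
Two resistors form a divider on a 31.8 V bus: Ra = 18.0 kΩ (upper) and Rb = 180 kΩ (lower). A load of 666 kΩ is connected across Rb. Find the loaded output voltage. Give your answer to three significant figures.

The load sits in parallel with Rb: Rb‖R_L = (180 × 666) / (180 + 666) = 141.7 kΩ.
V_out = 31.8 × 141.7 / (18.0 + 141.7) = 31.8 × 141.7/159.7 = 28.2 V.

V_out ≈ 28.2 V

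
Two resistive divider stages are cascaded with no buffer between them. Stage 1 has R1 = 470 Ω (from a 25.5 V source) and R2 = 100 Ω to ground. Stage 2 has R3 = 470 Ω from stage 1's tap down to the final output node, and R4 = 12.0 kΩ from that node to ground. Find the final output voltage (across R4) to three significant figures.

V_out ≈ 4.28 V

Stage 2 presents R3+R4 = 12470 Ω as a load on stage 1's tap.
Stage 1's lower leg becomes R2‖(R3+R4) = 99.20 Ω, so V_mid = 25.5 × 99.20/569.2 = 4.444 V.
Stage 2 is itself unloaded: V_out = V_mid × R4/(R3+R4) = 4.444 × 12000/12470 = 4.28 V.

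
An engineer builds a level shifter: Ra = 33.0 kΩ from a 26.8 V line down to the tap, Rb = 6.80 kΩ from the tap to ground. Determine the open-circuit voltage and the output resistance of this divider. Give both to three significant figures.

V_th is the open-circuit tap voltage: 26.8 × 6.80/(33.0 + 6.80) = 4.58 V.
With the supply zeroed, Ra and Rb appear in parallel from the tap: R_th = Ra‖Rb = (33.0 × 6.80)/39.80 = 5.64 kΩ.

V_th = 4.58 V, R_th = 5.64 kΩ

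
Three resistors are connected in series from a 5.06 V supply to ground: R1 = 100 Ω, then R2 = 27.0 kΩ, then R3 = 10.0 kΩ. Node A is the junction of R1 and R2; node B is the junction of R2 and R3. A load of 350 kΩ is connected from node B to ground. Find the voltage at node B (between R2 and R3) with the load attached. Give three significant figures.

V ≈ 1.34 V

At node B, R3 is in parallel with the load: R3‖R_L = 9722 Ω.
Below node A the resistance is R2 + (R3‖R_L) = 36720 Ω, so V_A = 5.06 × 36720/36820 = 5.046 V.
Then V_B = V_A × (R3‖R_L)/(R2 + R3‖R_L) = 5.046 × 9722/36720 = 1.34 V.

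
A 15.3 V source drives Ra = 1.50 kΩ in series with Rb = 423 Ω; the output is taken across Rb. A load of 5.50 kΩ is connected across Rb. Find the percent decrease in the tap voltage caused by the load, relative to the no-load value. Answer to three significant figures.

5.66 %

The divider's output (Thévenin) resistance is Ra‖Rb = 330.0 Ω.
Fractional drop under load = R_th/(R_th + R_L) = 330.0 / (330.0 + 5500) = 0.05660.
So the output falls by 5.66 %.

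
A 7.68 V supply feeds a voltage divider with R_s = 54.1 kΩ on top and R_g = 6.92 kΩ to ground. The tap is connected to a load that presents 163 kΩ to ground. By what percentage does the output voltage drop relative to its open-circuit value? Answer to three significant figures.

The divider's output (Thévenin) resistance is R_s‖R_g = 6.135 kΩ.
Fractional drop under load = R_th/(R_th + R_L) = 6.135 / (6.135 + 163) = 0.03627.
So the output falls by 3.63 %.

3.63 %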